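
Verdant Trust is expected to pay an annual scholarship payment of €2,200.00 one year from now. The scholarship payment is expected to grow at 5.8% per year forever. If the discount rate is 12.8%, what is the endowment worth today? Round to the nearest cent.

€31428.57

Growing perpetuity: P = D₁ / (r − g) = €2,200.0000 / (0.128 − 0.058) = €31,428.57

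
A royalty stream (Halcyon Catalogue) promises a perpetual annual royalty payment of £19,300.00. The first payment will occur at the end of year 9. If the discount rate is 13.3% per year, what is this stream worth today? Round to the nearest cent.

£53439.99

Value at end of year 8: C / r = £19,300.00 / 0.133 = £145,112.7820
Discount to today: PV = £145,112.7820 / (1 + 0.133)^8 = £145,112.7820 / 2.715434 = £53,439.99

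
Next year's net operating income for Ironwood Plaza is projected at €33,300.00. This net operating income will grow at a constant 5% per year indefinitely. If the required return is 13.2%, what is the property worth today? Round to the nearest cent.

Growing perpetuity: P = D₁ / (r − g) = €33,300.0000 / (0.132 − 0.05) = €406,097.56

€406097.56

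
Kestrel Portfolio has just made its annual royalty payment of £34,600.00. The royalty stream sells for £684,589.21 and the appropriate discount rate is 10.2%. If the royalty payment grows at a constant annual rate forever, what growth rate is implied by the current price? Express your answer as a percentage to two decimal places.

4.90%

P = D₀(1+g)/(r−g) ⇒ P(r−g) = D₀(1+g) ⇒ g(P+D₀) = P·r − D₀
g = (P·r − D₀)/(P + D₀) = (£684,589.21×0.102 − £34,600.00) / (£684,589.21 + £34,600.00) = 0.048983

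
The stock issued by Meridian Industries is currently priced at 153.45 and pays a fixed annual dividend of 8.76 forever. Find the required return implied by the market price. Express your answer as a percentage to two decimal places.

P = C/r ⇒ r = C/P = 8.76/153.45 = 0.057087

5.71%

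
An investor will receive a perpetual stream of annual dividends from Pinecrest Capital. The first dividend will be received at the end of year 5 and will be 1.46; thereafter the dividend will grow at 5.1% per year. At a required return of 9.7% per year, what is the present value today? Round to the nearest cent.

Value at end of year 4: C₁ / (r − g) = 1.46 / (0.097 − 0.051) = 31.7391
Discount to today: PV = 31.7391 / (1 + 0.097)^4 = 31.7391 / 1.448193 = 21.92

21.92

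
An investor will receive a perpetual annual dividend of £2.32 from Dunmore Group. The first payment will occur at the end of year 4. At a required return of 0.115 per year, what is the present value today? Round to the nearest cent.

Value at end of year 3: C / r = £2.32 / 0.115 = £20.1739
Discount to today: PV = £20.1739 / (1 + 0.115)^3 = £20.1739 / 1.386196 = £14.55

£14.55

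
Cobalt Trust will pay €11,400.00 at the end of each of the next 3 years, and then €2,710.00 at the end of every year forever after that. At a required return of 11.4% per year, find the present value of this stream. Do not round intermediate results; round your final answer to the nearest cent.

€44860.94

PV of 3-year annuity: €11,400.00 × [1 − (1+0.114)^−3] / 0.114 = 27665.67594
Perpetuity value at year 3: €2,710.00 / 0.114 = 23771.92982
PV of perpetuity: 23771.92982 / (1+0.114)^3 = 17195.26475
Total PV = 27665.67594 + 17195.26475 = 44860.94069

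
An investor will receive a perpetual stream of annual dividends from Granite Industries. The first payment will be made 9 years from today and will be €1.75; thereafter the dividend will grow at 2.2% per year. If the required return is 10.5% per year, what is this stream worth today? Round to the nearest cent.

Value at end of year 8: C₁ / (r − g) = €1.75 / (0.105 − 0.022) = €21.0843
Discount to today: PV = €21.0843 / (1 + 0.105)^8 = €21.0843 / 2.222789 = €9.49

€9.49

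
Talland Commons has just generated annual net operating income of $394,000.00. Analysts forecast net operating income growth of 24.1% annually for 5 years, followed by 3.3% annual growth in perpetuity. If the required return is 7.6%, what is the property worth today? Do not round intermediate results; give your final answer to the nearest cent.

D_1 = 488954.00000
D_2 = 606791.91400
D_3 = 753028.76527
D_4 = 934508.69771
D_5 = 1159725.29385
Terminal value at year 5: TV = D_5×(1+g_2)/(r−g_2) = 1197996.22855/0.043 = 27860377.40812
P_0 = D_1/(1+r)^1 + D_2/(1+r)^2 + D_3/(1+r)^3 + D_4/(1+r)^4 + D_5/(1+r)^5 + TV/(1+r)^5
    = 454418.21561 + 524101.30630 + 604470.00104 + 697162.89153 + 804069.84051 + 19316375.47086 = 22400597.72584

$22400597.73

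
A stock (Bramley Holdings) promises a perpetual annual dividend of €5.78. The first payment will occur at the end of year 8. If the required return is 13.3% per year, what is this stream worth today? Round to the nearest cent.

€18.13

Value at end of year 7: C / r = €5.78 / 0.133 = €43.4586
Discount to today: PV = €43.4586 / (1 + 0.133)^7 = €43.4586 / 2.396676 = €18.13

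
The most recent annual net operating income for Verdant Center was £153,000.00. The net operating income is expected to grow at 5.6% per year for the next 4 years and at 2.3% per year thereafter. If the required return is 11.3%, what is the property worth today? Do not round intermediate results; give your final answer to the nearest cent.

D_1 = 161568.00000
D_2 = 170615.80800
D_3 = 180170.29325
D_4 = 190259.82967
Terminal value at year 4: TV = D_4×(1+g_2)/(r−g_2) = 194635.80575/0.09 = 2162620.06391
P_0 = D_1/(1+r)^1 + D_2/(1+r)^2 + D_3/(1+r)^3 + D_4/(1+r)^4 + TV/(1+r)^4
    = 145164.42049 + 137730.12402 + 130676.55972 + 123984.22916 + 1409287.40483 = 1946842.73821

£1946842.74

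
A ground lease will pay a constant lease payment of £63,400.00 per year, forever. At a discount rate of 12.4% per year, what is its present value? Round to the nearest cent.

Level perpetuity: PV = C / r = £63,400.00 / 0.124 = £511,290.32

£511290.32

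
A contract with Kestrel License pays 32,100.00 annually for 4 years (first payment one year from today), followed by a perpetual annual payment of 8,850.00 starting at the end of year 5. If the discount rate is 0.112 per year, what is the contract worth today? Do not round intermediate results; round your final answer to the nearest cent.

PV of 4-year annuity: 32,100.00 × [1 − (1+0.112)^−4] / 0.112 = 99164.73231
Perpetuity value at year 4: 8,850.00 / 0.112 = 79017.85714
PV of perpetuity: 79017.85714 / (1+0.112)^4 = 51678.04777
Total PV = 99164.73231 + 51678.04777 = 150842.78007

150842.78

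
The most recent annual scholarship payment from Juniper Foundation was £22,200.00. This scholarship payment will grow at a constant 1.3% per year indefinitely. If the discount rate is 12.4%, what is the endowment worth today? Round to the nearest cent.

£202600.00

D₁ = D₀ × (1 + g) = £22,200.00 × 1.013 = £22,488.6000
Growing perpetuity: P = D₁ / (r − g) = £22,488.6000 / (0.124 − 0.013) = £202,600.00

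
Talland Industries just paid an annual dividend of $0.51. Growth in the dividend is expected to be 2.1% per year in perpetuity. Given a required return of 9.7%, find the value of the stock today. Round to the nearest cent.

D₁ = D₀ × (1 + g) = $0.51 × 1.021 = $0.5207
Growing perpetuity: P = D₁ / (r − g) = $0.5207 / (0.097 − 0.021) = $6.85

$6.85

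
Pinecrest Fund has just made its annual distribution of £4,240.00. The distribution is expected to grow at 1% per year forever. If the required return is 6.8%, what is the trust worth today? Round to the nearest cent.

£73834.48

D₁ = D₀ × (1 + g) = £4,240.00 × 1.01 = £4,282.4000
Growing perpetuity: P = D₁ / (r − g) = £4,282.4000 / (0.068 − 0.01) = £73,834.48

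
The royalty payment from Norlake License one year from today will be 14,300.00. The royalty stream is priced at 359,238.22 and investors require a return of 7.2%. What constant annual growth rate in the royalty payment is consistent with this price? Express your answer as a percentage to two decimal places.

P = D₁/(r−g) ⇒ g = r − D₁/P = 0.072 − 14,300.00/359,238.22 = 0.032194

3.22%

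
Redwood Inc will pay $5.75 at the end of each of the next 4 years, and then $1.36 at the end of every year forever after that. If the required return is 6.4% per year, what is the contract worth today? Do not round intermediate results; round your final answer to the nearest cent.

PV of 4-year annuity: $5.75 × [1 − (1+0.064)^−4] / 0.064 = 19.74321
Perpetuity value at year 4: $1.36 / 0.064 = 21.25000
PV of perpetuity: 21.25000 / (1+0.064)^4 = 16.58030
Total PV = 19.74321 + 16.58030 = 36.32351

$36.32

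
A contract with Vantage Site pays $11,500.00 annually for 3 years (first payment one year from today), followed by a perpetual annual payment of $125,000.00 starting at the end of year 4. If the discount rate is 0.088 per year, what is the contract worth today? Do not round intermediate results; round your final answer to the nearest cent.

$1132125.44

PV of 3-year annuity: $11,500.00 × [1 − (1+0.088)^−3] / 0.088 = 29213.96260
Perpetuity value at year 3: $125,000.00 / 0.088 = 1420454.54545
PV of perpetuity: 1420454.54545 / (1+0.088)^3 = 1102911.47374
Total PV = 29213.96260 + 1102911.47374 = 1132125.43634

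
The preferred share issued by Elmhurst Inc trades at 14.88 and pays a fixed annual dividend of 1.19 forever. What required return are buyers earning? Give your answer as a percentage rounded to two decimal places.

8.00%

P = C/r ⇒ r = C/P = 1.19/14.88 = 0.079973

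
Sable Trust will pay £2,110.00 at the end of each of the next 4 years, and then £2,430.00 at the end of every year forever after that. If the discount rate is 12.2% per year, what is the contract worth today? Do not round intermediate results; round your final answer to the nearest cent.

PV of 4-year annuity: £2,110.00 × [1 − (1+0.122)^−4] / 0.122 = 6381.90502
Perpetuity value at year 4: £2,430.00 / 0.122 = 19918.03279
PV of perpetuity: 19918.03279 / (1+0.122)^4 = 12568.25592
Total PV = 6381.90502 + 12568.25592 = 18950.16094

£18950.16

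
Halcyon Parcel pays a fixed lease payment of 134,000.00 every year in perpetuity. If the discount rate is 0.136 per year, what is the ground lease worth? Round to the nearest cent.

985294.12

Level perpetuity: PV = C / r = 134,000.00 / 0.136 = 985,294.12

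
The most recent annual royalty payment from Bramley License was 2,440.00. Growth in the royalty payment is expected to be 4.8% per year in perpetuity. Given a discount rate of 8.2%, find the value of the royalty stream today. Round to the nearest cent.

D₁ = D₀ × (1 + g) = 2,440.00 × 1.048 = 2,557.1200
Growing perpetuity: P = D₁ / (r − g) = 2,557.1200 / (0.082 − 0.048) = 75,209.41

75209.41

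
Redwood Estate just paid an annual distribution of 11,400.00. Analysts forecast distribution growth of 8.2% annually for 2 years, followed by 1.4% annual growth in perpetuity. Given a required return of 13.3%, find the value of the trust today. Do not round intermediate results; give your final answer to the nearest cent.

109874.84

D_1 = 12334.80000
D_2 = 13346.25360
Terminal value at year 2: TV = D_2×(1+g_2)/(r−g_2) = 13533.10115/0.119 = 113723.53908
P_0 = D_1/(1+r)^1 + D_2/(1+r)^2 + TV/(1+r)^2
    = 10886.84907 + 10396.79673 + 88591.19232 = 109874.83813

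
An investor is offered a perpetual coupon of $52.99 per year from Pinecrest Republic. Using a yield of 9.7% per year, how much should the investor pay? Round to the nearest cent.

$546.29

Level perpetuity: PV = C / r = $52.99 / 0.097 = $546.29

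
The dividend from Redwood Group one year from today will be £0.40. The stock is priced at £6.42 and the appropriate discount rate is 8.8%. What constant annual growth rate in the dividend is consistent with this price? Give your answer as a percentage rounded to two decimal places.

P = D₁/(r−g) ⇒ g = r − D₁/P = 0.088 − £0.40/£6.42 = 0.025695

2.57%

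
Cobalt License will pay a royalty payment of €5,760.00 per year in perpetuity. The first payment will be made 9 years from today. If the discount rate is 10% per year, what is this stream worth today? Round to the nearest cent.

€26870.83

Value at end of year 8: C / r = €5,760.00 / 0.1 = €57,600.0000
Discount to today: PV = €57,600.0000 / (1 + 0.1)^8 = €57,600.0000 / 2.143589 = €26,870.83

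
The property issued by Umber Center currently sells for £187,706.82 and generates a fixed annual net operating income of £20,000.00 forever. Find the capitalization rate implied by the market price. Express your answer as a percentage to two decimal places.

10.65%

P = C/r ⇒ r = C/P = £20,000.00/£187,706.82 = 0.106549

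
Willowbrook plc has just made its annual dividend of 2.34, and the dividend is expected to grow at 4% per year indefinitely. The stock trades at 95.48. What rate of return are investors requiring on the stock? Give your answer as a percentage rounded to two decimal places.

6.55%

D₁ = 2.34 × 1.04 = 2.4336
P = D₁/(r − g) ⇒ r = D₁/P + g = 2.4336/95.48 + 0.04 = 0.025488 + 0.04 = 0.065488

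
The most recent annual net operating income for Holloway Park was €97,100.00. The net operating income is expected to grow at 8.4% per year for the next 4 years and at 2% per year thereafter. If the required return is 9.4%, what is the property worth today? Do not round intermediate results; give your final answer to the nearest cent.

D_1 = 105256.40000
D_2 = 114097.93760
D_3 = 123682.16436
D_4 = 134071.46616
Terminal value at year 4: TV = D_4×(1+g_2)/(r−g_2) = 136752.89549/0.074 = 1848012.10119
P_0 = D_1/(1+r)^1 + D_2/(1+r)^2 + D_3/(1+r)^3 + D_4/(1+r)^4 + TV/(1+r)^4
    = 96212.43144 + 95332.97595 + 94461.55935 + 93598.10817 + 1290136.08552 = 1669741.16042

€1669741.16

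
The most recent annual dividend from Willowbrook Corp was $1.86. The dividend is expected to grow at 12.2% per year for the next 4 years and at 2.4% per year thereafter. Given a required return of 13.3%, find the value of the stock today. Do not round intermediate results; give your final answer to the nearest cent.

$24.07

D_1 = 2.08692
D_2 = 2.34152
D_3 = 2.62719
D_4 = 2.94771
Terminal value at year 4: TV = D_4×(1+g_2)/(r−g_2) = 3.01845/0.109 = 27.69222
P_0 = D_1/(1+r)^1 + D_2/(1+r)^2 + D_3/(1+r)^3 + D_4/(1+r)^4 + TV/(1+r)^4
    = 1.84194 + 1.82406 + 1.80635 + 1.78881 + 16.80499 = 24.06615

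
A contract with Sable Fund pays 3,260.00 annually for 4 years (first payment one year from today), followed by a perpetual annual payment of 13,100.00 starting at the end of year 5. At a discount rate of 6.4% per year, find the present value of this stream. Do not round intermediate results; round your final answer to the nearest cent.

PV of 4-year annuity: 3,260.00 × [1 − (1+0.064)^−4] / 0.064 = 11193.54209
Perpetuity value at year 4: 13,100.00 / 0.064 = 204687.50000
PV of perpetuity: 204687.50000 / (1+0.064)^4 = 159707.31553
Total PV = 11193.54209 + 159707.31553 = 170900.85762

170900.86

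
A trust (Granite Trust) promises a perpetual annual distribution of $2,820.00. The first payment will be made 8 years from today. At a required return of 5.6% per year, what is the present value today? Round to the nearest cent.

$34388.53

Value at end of year 7: C / r = $2,820.00 / 0.056 = $50,357.1429
Discount to today: PV = $50,357.1429 / (1 + 0.056)^7 = $50,357.1429 / 1.464359 = $34,388.53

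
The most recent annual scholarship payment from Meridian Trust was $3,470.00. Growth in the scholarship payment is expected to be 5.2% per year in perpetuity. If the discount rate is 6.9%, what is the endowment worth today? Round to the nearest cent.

D₁ = D₀ × (1 + g) = $3,470.00 × 1.052 = $3,650.4400
Growing perpetuity: P = D₁ / (r − g) = $3,650.4400 / (0.069 − 0.052) = $214,731.76

$214731.76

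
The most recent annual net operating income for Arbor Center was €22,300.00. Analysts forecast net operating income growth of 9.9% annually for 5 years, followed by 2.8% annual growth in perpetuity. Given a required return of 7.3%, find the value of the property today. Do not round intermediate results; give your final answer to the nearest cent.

€694088.02

D_1 = 24507.70000
D_2 = 26933.96230
D_3 = 29600.42457
D_4 = 32530.86660
D_5 = 35751.42239
Terminal value at year 5: TV = D_5×(1+g_2)/(r−g_2) = 36752.46222/0.045 = 816721.38267
P_0 = D_1/(1+r)^1 + D_2/(1+r)^2 + D_3/(1+r)^3 + D_4/(1+r)^4 + D_5/(1+r)^5 + TV/(1+r)^5
    = 22840.35415 + 23393.80168 + 23960.65988 + 24541.25369 + 25135.91594 + 574216.03527 = 694088.02061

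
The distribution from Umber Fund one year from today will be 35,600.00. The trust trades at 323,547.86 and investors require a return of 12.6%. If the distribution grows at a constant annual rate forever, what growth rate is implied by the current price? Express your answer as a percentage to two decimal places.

P = D₁/(r−g) ⇒ g = r − D₁/P = 0.126 − 35,600.00/323,547.86 = 0.015970

1.60%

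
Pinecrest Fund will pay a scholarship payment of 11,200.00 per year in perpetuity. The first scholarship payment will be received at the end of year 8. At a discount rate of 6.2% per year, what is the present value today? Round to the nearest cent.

Value at end of year 7: C / r = 11,200.00 / 0.062 = 180,645.1613
Discount to today: PV = 180,645.1613 / (1 + 0.062)^7 = 180,645.1613 / 1.523602 = 118,564.51

118564.51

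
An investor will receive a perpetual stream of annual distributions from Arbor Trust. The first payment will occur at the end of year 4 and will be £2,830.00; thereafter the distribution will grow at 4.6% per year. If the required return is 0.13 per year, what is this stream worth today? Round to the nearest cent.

£23349.19

Value at end of year 3: C₁ / (r − g) = £2,830.00 / (0.13 − 0.046) = £33,690.4762
Discount to today: PV = £33,690.4762 / (1 + 0.13)^3 = £33,690.4762 / 1.442897 = £23,349.19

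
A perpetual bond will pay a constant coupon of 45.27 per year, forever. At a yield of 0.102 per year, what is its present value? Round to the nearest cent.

Level perpetuity: PV = C / r = 45.27 / 0.102 = 443.82

443.82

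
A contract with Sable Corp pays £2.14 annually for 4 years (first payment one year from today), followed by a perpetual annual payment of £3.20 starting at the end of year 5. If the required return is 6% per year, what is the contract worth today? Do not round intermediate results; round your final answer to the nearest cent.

£49.66

PV of 4-year annuity: £2.14 × [1 − (1+0.06)^−4] / 0.06 = 7.41533
Perpetuity value at year 4: £3.20 / 0.06 = 53.33333
PV of perpetuity: 53.33333 / (1+0.06)^4 = 42.24500
Total PV = 7.41533 + 42.24500 = 49.66032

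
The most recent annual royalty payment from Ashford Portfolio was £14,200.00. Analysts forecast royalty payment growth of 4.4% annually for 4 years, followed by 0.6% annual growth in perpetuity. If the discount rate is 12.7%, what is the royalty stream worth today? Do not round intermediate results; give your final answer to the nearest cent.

£134021.92

D_1 = 14824.80000
D_2 = 15477.09120
D_3 = 16158.08321
D_4 = 16869.03887
Terminal value at year 4: TV = D_4×(1+g_2)/(r−g_2) = 16970.25311/0.121 = 140250.02568
P_0 = D_1/(1+r)^1 + D_2/(1+r)^2 + D_3/(1+r)^3 + D_4/(1+r)^4 + TV/(1+r)^4
    = 13154.21473 + 12185.44825 + 11288.02837 + 10456.70064 + 86937.52761 = 134021.91960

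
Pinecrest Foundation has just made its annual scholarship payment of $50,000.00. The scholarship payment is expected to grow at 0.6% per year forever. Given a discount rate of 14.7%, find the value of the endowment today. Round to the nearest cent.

$356737.59

D₁ = D₀ × (1 + g) = $50,000.00 × 1.006 = $50,300.0000
Growing perpetuity: P = D₁ / (r − g) = $50,300.0000 / (0.147 − 0.006) = $356,737.59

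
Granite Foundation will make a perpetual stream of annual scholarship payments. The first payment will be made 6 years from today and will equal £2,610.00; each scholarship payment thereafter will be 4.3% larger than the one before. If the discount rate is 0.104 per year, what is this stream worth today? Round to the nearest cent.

£26089.47

Value at end of year 5: C₁ / (r − g) = £2,610.00 / (0.104 − 0.043) = £42,786.8852
Discount to today: PV = £42,786.8852 / (1 + 0.104)^5 = £42,786.8852 / 1.640006 = £26,089.47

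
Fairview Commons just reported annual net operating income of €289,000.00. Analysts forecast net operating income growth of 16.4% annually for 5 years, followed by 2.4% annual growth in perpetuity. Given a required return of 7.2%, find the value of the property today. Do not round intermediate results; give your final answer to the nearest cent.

D_1 = 336396.00000
D_2 = 391564.94400
D_3 = 455781.59482
D_4 = 530529.77637
D_5 = 617536.65969
Terminal value at year 5: TV = D_5×(1+g_2)/(r−g_2) = 632357.53952/0.048 = 13174115.40672
P_0 = D_1/(1+r)^1 + D_2/(1+r)^2 + D_3/(1+r)^3 + D_4/(1+r)^4 + D_5/(1+r)^5 + TV/(1+r)^5
    = 313802.23881 + 340733.02796 + 369975.04155 + 401726.63094 + 436203.17016 + 9305667.63007 = 11168107.73948

€11168107.74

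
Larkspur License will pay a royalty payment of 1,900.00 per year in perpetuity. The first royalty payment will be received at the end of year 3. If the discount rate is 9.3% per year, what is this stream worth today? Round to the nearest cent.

17101.35

Value at end of year 2: C / r = 1,900.00 / 0.093 = 20,430.1075
Discount to today: PV = 20,430.1075 / (1 + 0.093)^2 = 20,430.1075 / 1.194649 = 17,101.35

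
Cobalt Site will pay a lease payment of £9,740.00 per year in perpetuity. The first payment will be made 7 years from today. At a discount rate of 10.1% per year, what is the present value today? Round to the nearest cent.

Value at end of year 6: C / r = £9,740.00 / 0.101 = £96,435.6436
Discount to today: PV = £96,435.6436 / (1 + 0.101)^6 = £96,435.6436 / 1.781246 = £54,139.43

£54139.43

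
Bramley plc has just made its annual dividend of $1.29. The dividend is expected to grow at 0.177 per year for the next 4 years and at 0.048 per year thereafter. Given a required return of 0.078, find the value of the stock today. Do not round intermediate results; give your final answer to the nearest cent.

D_1 = 1.51833
D_2 = 1.78707
D_3 = 2.10339
D_4 = 2.47569
Terminal value at year 4: TV = D_4×(1+g_2)/(r−g_2) = 2.59452/0.03 = 86.48396
P_0 = D_1/(1+r)^1 + D_2/(1+r)^2 + D_3/(1+r)^3 + D_4/(1+r)^4 + TV/(1+r)^4
    = 1.40847 + 1.53782 + 1.67905 + 1.83325 + 64.04136 = 70.49994

$70.50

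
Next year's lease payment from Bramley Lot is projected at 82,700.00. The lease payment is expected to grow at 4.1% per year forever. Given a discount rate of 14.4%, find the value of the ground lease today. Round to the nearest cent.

Growing perpetuity: P = D₁ / (r − g) = 82,700.0000 / (0.144 − 0.041) = 802,912.62

802912.62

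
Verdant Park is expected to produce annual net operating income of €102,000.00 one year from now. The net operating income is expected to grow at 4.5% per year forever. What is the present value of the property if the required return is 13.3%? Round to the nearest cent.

€1159090.91

Growing perpetuity: P = D₁ / (r − g) = €102,000.0000 / (0.133 − 0.045) = €1,159,090.91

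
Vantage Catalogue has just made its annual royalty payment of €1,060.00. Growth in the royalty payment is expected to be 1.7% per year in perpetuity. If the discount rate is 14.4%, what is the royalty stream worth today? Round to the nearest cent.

D₁ = D₀ × (1 + g) = €1,060.00 × 1.017 = €1,078.0200
Growing perpetuity: P = D₁ / (r − g) = €1,078.0200 / (0.144 − 0.017) = €8,488.35

€8488.35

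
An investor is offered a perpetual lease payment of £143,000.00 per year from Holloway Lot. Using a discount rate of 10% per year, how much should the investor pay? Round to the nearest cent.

Level perpetuity: PV = C / r = £143,000.00 / 0.1 = £1,430,000.00

£1430000.00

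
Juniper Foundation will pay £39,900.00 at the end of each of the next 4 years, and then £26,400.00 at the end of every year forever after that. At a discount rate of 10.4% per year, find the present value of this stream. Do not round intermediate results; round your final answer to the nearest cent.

PV of 4-year annuity: £39,900.00 × [1 − (1+0.104)^−4] / 0.104 = 125390.20908
Perpetuity value at year 4: £26,400.00 / 0.104 = 253846.15385
PV of perpetuity: 253846.15385 / (1+0.104)^4 = 170881.20348
Total PV = 125390.20908 + 170881.20348 = 296271.41256

£296271.41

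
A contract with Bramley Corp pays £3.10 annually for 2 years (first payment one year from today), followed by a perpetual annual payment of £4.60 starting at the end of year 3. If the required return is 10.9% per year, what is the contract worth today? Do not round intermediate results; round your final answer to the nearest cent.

£39.63

PV of 2-year annuity: £3.10 × [1 − (1+0.109)^−2] / 0.109 = 5.31588
Perpetuity value at year 2: £4.60 / 0.109 = 42.20183
PV of perpetuity: 42.20183 / (1+0.109)^2 = 34.31375
Total PV = 5.31588 + 34.31375 = 39.62963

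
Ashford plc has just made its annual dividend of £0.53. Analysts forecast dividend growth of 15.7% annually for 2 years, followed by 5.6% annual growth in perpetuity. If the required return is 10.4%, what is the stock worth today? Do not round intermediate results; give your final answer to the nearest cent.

£13.94

D_1 = 0.61321
D_2 = 0.70948
Terminal value at year 2: TV = D_2×(1+g_2)/(r−g_2) = 0.74922/0.048 = 15.60865
P_0 = D_1/(1+r)^1 + D_2/(1+r)^2 + TV/(1+r)^2
    = 0.55544 + 0.58211 + 12.80640 = 13.94395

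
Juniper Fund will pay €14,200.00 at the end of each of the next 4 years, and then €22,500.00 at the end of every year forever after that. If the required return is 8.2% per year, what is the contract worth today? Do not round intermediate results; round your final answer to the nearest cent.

€247021.53

PV of 4-year annuity: €14,200.00 × [1 − (1+0.082)^−4] / 0.082 = 46823.58203
Perpetuity value at year 4: €22,500.00 / 0.082 = 274390.24390
PV of perpetuity: 274390.24390 / (1+0.082)^4 = 200197.94843
Total PV = 46823.58203 + 200197.94843 = 247021.53046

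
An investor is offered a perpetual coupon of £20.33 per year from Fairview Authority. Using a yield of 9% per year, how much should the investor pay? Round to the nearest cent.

£225.89

Level perpetuity: PV = C / r = £20.33 / 0.09 = £225.89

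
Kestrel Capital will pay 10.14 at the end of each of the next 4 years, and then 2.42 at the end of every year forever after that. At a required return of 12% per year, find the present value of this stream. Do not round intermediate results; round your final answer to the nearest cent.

PV of 4-year annuity: 10.14 × [1 − (1+0.12)^−4] / 0.12 = 30.79872
Perpetuity value at year 4: 2.42 / 0.12 = 20.16667
PV of perpetuity: 20.16667 / (1+0.12)^4 = 12.81628
Total PV = 30.79872 + 12.81628 = 43.61500

43.62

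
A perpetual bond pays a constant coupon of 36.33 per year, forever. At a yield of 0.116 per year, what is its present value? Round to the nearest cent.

Level perpetuity: PV = C / r = 36.33 / 0.116 = 313.19

313.19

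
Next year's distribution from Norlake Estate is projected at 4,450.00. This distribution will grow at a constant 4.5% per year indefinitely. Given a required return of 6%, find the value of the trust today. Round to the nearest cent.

Growing perpetuity: P = D₁ / (r − g) = 4,450.0000 / (0.06 − 0.045) = 296,666.67

296666.67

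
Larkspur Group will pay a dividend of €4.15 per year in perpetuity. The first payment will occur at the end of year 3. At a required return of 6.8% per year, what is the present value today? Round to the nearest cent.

Value at end of year 2: C / r = €4.15 / 0.068 = €61.0294
Discount to today: PV = €61.0294 / (1 + 0.068)^2 = €61.0294 / 1.140624 = €53.51

€53.51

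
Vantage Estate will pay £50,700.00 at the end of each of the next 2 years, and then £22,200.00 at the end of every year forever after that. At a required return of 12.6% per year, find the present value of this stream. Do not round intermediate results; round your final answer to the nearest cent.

PV of 2-year annuity: £50,700.00 × [1 − (1+0.126)^−2] / 0.126 = 85014.78063
Perpetuity value at year 2: £22,200.00 / 0.126 = 176190.47619
PV of perpetuity: 176190.47619 / (1+0.126)^2 = 138965.06929
Total PV = 85014.78063 + 138965.06929 = 223979.84991

£223979.85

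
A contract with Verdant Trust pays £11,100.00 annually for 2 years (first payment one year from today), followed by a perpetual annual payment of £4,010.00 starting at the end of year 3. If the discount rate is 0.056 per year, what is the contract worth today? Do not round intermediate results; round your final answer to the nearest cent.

PV of 2-year annuity: £11,100.00 × [1 − (1+0.056)^−2] / 0.056 = 20465.30647
Perpetuity value at year 2: £4,010.00 / 0.056 = 71607.14286
PV of perpetuity: 71607.14286 / (1+0.056)^2 = 64213.82043
Total PV = 20465.30647 + 64213.82043 = 84679.12690

£84679.13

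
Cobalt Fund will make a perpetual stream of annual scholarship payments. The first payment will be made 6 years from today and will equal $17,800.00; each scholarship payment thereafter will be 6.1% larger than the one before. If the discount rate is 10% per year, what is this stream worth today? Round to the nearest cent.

Value at end of year 5: C₁ / (r − g) = $17,800.00 / (0.1 − 0.061) = $456,410.2564
Discount to today: PV = $456,410.2564 / (1 + 0.1)^5 = $456,410.2564 / 1.610510 = $283,394.86

$283394.86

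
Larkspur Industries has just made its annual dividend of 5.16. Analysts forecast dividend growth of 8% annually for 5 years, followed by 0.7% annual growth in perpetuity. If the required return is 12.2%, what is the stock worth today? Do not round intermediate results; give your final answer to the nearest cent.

60.38

D_1 = 5.57280
D_2 = 6.01862
D_3 = 6.50011
D_4 = 7.02012
D_5 = 7.58173
Terminal value at year 5: TV = D_5×(1+g_2)/(r−g_2) = 7.63481/0.115 = 66.38961
P_0 = D_1/(1+r)^1 + D_2/(1+r)^2 + D_3/(1+r)^3 + D_4/(1+r)^4 + D_5/(1+r)^5 + TV/(1+r)^5
    = 4.96684 + 4.78092 + 4.60196 + 4.42969 + 4.26387 + 37.33669 = 60.37997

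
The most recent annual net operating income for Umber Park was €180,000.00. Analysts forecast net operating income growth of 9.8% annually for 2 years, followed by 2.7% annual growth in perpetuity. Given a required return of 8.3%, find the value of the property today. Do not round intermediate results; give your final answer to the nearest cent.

D_1 = 197640.00000
D_2 = 217008.72000
Terminal value at year 2: TV = D_2×(1+g_2)/(r−g_2) = 222867.95544/0.056 = 3979784.91857
P_0 = D_1/(1+r)^1 + D_2/(1+r)^2 + TV/(1+r)^2
    = 182493.07479 + 185020.67971 + 3393147.10818 = 3760660.86268

€3760660.86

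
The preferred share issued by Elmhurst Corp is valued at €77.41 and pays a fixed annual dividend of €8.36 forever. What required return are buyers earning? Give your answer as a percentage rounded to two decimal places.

P = C/r ⇒ r = C/P = €8.36/€77.41 = 0.107996

10.80%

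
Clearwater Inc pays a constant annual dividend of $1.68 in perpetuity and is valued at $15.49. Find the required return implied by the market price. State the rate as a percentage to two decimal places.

10.85%

P = C/r ⇒ r = C/P = $1.68/$15.49 = 0.108457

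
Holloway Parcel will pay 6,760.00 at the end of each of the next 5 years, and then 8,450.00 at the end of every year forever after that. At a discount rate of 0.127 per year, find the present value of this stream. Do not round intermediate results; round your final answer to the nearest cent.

PV of 5-year annuity: 6,760.00 × [1 − (1+0.127)^−5] / 0.127 = 23951.56069
Perpetuity value at year 5: 8,450.00 / 0.127 = 66535.43307
PV of perpetuity: 66535.43307 / (1+0.127)^5 = 36595.98221
Total PV = 23951.56069 + 36595.98221 = 60547.54290

60547.54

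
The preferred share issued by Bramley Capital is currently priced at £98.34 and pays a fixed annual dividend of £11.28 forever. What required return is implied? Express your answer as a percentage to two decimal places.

P = C/r ⇒ r = C/P = £11.28/£98.34 = 0.114704

11.47%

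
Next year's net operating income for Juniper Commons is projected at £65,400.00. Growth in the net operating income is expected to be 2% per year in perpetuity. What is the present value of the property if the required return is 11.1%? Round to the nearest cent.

£718681.32

Growing perpetuity: P = D₁ / (r − g) = £65,400.0000 / (0.111 − 0.02) = £718,681.32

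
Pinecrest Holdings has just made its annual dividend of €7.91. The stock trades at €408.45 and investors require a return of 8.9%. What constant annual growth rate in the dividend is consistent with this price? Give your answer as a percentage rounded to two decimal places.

6.83%

P = D₀(1+g)/(r−g) ⇒ P(r−g) = D₀(1+g) ⇒ g(P+D₀) = P·r − D₀
g = (P·r − D₀)/(P + D₀) = (€408.45×0.089 − €7.91) / (€408.45 + €7.91) = 0.068311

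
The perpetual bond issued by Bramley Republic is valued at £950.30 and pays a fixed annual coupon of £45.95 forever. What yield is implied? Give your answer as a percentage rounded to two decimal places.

4.84%

P = C/r ⇒ r = C/P = £45.95/£950.30 = 0.048353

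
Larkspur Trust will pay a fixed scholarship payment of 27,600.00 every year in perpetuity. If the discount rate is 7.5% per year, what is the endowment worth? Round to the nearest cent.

368000.00

Level perpetuity: PV = C / r = 27,600.00 / 0.075 = 368,000.00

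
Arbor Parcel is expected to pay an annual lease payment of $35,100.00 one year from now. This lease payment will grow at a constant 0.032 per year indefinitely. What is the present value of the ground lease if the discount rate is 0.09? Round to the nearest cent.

$605172.41

Growing perpetuity: P = D₁ / (r − g) = $35,100.0000 / (0.09 − 0.032) = $605,172.41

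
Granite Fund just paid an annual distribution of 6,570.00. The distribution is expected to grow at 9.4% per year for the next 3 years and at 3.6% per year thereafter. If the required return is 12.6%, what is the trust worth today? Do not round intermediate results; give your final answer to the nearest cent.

D_1 = 7187.58000
D_2 = 7863.21252
D_3 = 8602.35450
Terminal value at year 3: TV = D_3×(1+g_2)/(r−g_2) = 8912.03926/0.09 = 99022.65843
P_0 = D_1/(1+r)^1 + D_2/(1+r)^2 + D_3/(1+r)^3 + TV/(1+r)^3
    = 6383.28597 + 6201.87820 + 6025.62589 + 69361.64908 = 87972.43913

87972.44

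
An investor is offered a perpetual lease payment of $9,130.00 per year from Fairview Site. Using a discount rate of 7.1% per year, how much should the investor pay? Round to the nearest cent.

$128591.55

Level perpetuity: PV = C / r = $9,130.00 / 0.071 = $128,591.55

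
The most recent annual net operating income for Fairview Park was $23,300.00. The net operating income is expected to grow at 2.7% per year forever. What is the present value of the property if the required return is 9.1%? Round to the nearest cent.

D₁ = D₀ × (1 + g) = $23,300.00 × 1.027 = $23,929.1000
Growing perpetuity: P = D₁ / (r − g) = $23,929.1000 / (0.091 − 0.027) = $373,892.19

$373892.19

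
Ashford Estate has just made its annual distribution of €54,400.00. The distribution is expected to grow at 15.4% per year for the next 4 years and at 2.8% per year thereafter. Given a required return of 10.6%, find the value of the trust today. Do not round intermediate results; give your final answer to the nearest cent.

D_1 = 62777.60000
D_2 = 72445.35040
D_3 = 83601.93436
D_4 = 96476.63225
Terminal value at year 4: TV = D_4×(1+g_2)/(r−g_2) = 99177.97796/0.078 = 1271512.53790
P_0 = D_1/(1+r)^1 + D_2/(1+r)^2 + D_3/(1+r)^3 + D_4/(1+r)^4 + TV/(1+r)^4
    = 56760.94033 + 59224.34461 + 61794.65974 + 64476.52563 + 849767.54289 = 1092024.01320

€1092024.01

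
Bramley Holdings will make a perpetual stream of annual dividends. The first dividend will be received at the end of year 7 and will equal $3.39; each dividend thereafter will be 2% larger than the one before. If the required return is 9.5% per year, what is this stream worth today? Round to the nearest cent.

Value at end of year 6: C₁ / (r − g) = $3.39 / (0.095 − 0.02) = $45.2000
Discount to today: PV = $45.2000 / (1 + 0.095)^6 = $45.2000 / 1.723791 = $26.22

$26.22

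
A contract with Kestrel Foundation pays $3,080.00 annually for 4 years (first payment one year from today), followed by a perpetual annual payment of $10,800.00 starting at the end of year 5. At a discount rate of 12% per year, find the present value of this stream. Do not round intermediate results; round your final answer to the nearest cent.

PV of 4-year annuity: $3,080.00 × [1 − (1+0.12)^−4] / 0.12 = 9355.03599
Perpetuity value at year 4: $10,800.00 / 0.12 = 90000.00000
PV of perpetuity: 90000.00000 / (1+0.12)^4 = 57196.62706
Total PV = 9355.03599 + 57196.62706 = 66551.66304

$66551.66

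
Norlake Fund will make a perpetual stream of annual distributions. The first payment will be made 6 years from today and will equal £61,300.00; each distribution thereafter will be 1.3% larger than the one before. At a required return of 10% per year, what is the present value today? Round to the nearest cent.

Value at end of year 5: C₁ / (r − g) = £61,300.00 / (0.1 − 0.013) = £704,597.7011
Discount to today: PV = £704,597.7011 / (1 + 0.1)^5 = £704,597.7011 / 1.610510 = £437,499.74

£437499.74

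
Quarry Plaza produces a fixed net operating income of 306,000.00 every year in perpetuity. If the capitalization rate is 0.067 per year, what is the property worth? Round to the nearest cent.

Level perpetuity: PV = C / r = 306,000.00 / 0.067 = 4,567,164.18

4567164.18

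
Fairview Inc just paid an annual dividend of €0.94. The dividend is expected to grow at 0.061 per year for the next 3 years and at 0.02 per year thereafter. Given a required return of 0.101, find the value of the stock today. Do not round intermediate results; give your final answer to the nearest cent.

D_1 = 0.99734
D_2 = 1.05818
D_3 = 1.12273
Terminal value at year 3: TV = D_3×(1+g_2)/(r−g_2) = 1.14518/0.081 = 14.13804
P_0 = D_1/(1+r)^1 + D_2/(1+r)^2 + D_3/(1+r)^3 + TV/(1+r)^3
    = 0.90585 + 0.87294 + 0.84122 + 10.59320 = 13.21321

€13.21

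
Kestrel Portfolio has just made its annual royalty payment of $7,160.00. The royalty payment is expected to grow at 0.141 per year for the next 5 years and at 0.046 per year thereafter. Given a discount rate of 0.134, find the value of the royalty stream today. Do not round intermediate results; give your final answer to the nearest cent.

$124234.18

D_1 = 8169.56000
D_2 = 9321.46796
D_3 = 10635.79494
D_4 = 12135.44203
D_5 = 13846.53936
Terminal value at year 5: TV = D_5×(1+g_2)/(r−g_2) = 14483.48017/0.088 = 164585.00188
P_0 = D_1/(1+r)^1 + D_2/(1+r)^2 + D_3/(1+r)^3 + D_4/(1+r)^4 + D_5/(1+r)^5 + TV/(1+r)^5
    = 7204.19753 + 7248.66789 + 7293.41275 + 7338.43382 + 7383.73279 + 87765.73294 = 124234.17771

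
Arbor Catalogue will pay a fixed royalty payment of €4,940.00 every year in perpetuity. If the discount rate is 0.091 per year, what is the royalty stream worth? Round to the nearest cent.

€54285.71

Level perpetuity: PV = C / r = €4,940.00 / 0.091 = €54,285.71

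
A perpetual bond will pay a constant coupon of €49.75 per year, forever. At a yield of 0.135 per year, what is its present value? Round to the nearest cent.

Level perpetuity: PV = C / r = €49.75 / 0.135 = €368.52

€368.52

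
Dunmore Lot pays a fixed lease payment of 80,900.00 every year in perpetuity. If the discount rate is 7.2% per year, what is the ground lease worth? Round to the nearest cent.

Level perpetuity: PV = C / r = 80,900.00 / 0.072 = 1,123,611.11

1123611.11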